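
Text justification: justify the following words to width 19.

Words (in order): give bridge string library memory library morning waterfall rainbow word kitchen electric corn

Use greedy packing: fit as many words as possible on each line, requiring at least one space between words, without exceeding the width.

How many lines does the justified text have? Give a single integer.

Line 1: ['give', 'bridge', 'string'] (min_width=18, slack=1)
Line 2: ['library', 'memory'] (min_width=14, slack=5)
Line 3: ['library', 'morning'] (min_width=15, slack=4)
Line 4: ['waterfall', 'rainbow'] (min_width=17, slack=2)
Line 5: ['word', 'kitchen'] (min_width=12, slack=7)
Line 6: ['electric', 'corn'] (min_width=13, slack=6)
Total lines: 6

Answer: 6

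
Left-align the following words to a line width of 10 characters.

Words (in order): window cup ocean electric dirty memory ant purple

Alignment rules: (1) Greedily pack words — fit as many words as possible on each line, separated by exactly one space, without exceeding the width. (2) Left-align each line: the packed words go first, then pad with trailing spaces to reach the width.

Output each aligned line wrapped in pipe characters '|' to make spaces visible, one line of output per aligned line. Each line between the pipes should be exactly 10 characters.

Answer: |window cup|
|ocean     |
|electric  |
|dirty     |
|memory ant|
|purple    |

Derivation:
Line 1: ['window', 'cup'] (min_width=10, slack=0)
Line 2: ['ocean'] (min_width=5, slack=5)
Line 3: ['electric'] (min_width=8, slack=2)
Line 4: ['dirty'] (min_width=5, slack=5)
Line 5: ['memory', 'ant'] (min_width=10, slack=0)
Line 6: ['purple'] (min_width=6, slack=4)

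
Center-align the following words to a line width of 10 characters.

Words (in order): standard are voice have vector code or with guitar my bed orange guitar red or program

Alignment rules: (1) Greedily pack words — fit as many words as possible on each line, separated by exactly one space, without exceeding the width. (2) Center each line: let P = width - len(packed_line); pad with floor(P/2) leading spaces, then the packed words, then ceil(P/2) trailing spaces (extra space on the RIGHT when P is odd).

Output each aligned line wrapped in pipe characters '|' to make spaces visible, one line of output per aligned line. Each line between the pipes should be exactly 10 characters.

Answer: | standard |
|are voice |
|   have   |
|  vector  |
| code or  |
|   with   |
|guitar my |
|bed orange|
|guitar red|
|or program|

Derivation:
Line 1: ['standard'] (min_width=8, slack=2)
Line 2: ['are', 'voice'] (min_width=9, slack=1)
Line 3: ['have'] (min_width=4, slack=6)
Line 4: ['vector'] (min_width=6, slack=4)
Line 5: ['code', 'or'] (min_width=7, slack=3)
Line 6: ['with'] (min_width=4, slack=6)
Line 7: ['guitar', 'my'] (min_width=9, slack=1)
Line 8: ['bed', 'orange'] (min_width=10, slack=0)
Line 9: ['guitar', 'red'] (min_width=10, slack=0)
Line 10: ['or', 'program'] (min_width=10, slack=0)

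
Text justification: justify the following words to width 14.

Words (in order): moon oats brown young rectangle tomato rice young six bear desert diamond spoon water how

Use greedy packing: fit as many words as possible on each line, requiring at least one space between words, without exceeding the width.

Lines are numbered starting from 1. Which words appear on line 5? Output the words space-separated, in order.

Answer: young six bear

Derivation:
Line 1: ['moon', 'oats'] (min_width=9, slack=5)
Line 2: ['brown', 'young'] (min_width=11, slack=3)
Line 3: ['rectangle'] (min_width=9, slack=5)
Line 4: ['tomato', 'rice'] (min_width=11, slack=3)
Line 5: ['young', 'six', 'bear'] (min_width=14, slack=0)
Line 6: ['desert', 'diamond'] (min_width=14, slack=0)
Line 7: ['spoon', 'water'] (min_width=11, slack=3)
Line 8: ['how'] (min_width=3, slack=11)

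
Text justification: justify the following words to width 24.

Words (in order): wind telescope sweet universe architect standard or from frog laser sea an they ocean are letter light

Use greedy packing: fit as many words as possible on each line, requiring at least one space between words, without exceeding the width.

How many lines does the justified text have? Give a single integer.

Line 1: ['wind', 'telescope', 'sweet'] (min_width=20, slack=4)
Line 2: ['universe', 'architect'] (min_width=18, slack=6)
Line 3: ['standard', 'or', 'from', 'frog'] (min_width=21, slack=3)
Line 4: ['laser', 'sea', 'an', 'they', 'ocean'] (min_width=23, slack=1)
Line 5: ['are', 'letter', 'light'] (min_width=16, slack=8)
Total lines: 5

Answer: 5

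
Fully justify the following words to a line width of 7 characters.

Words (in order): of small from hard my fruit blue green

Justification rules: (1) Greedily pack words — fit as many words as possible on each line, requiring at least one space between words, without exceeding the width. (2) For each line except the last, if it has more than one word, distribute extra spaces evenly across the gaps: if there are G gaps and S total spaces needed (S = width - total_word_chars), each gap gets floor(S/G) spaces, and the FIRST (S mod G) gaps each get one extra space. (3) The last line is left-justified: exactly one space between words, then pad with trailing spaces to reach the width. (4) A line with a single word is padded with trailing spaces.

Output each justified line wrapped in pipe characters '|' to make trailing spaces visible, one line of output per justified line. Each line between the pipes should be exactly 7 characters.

Answer: |of     |
|small  |
|from   |
|hard my|
|fruit  |
|blue   |
|green  |

Derivation:
Line 1: ['of'] (min_width=2, slack=5)
Line 2: ['small'] (min_width=5, slack=2)
Line 3: ['from'] (min_width=4, slack=3)
Line 4: ['hard', 'my'] (min_width=7, slack=0)
Line 5: ['fruit'] (min_width=5, slack=2)
Line 6: ['blue'] (min_width=4, slack=3)
Line 7: ['green'] (min_width=5, slack=2)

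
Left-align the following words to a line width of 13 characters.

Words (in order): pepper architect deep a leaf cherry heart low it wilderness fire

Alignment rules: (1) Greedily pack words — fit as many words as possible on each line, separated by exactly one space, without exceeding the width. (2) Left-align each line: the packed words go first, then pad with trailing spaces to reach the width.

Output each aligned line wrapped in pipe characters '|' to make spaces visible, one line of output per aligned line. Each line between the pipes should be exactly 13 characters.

Answer: |pepper       |
|architect    |
|deep a leaf  |
|cherry heart |
|low it       |
|wilderness   |
|fire         |

Derivation:
Line 1: ['pepper'] (min_width=6, slack=7)
Line 2: ['architect'] (min_width=9, slack=4)
Line 3: ['deep', 'a', 'leaf'] (min_width=11, slack=2)
Line 4: ['cherry', 'heart'] (min_width=12, slack=1)
Line 5: ['low', 'it'] (min_width=6, slack=7)
Line 6: ['wilderness'] (min_width=10, slack=3)
Line 7: ['fire'] (min_width=4, slack=9)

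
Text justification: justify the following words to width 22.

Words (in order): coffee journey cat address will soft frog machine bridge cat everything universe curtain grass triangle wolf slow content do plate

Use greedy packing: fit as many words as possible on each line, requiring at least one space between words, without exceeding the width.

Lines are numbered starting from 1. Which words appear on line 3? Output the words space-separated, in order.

Line 1: ['coffee', 'journey', 'cat'] (min_width=18, slack=4)
Line 2: ['address', 'will', 'soft', 'frog'] (min_width=22, slack=0)
Line 3: ['machine', 'bridge', 'cat'] (min_width=18, slack=4)
Line 4: ['everything', 'universe'] (min_width=19, slack=3)
Line 5: ['curtain', 'grass', 'triangle'] (min_width=22, slack=0)
Line 6: ['wolf', 'slow', 'content', 'do'] (min_width=20, slack=2)
Line 7: ['plate'] (min_width=5, slack=17)

Answer: machine bridge cat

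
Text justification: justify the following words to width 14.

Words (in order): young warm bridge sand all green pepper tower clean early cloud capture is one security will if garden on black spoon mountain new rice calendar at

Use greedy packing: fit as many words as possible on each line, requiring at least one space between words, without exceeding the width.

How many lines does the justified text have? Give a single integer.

Answer: 13

Derivation:
Line 1: ['young', 'warm'] (min_width=10, slack=4)
Line 2: ['bridge', 'sand'] (min_width=11, slack=3)
Line 3: ['all', 'green'] (min_width=9, slack=5)
Line 4: ['pepper', 'tower'] (min_width=12, slack=2)
Line 5: ['clean', 'early'] (min_width=11, slack=3)
Line 6: ['cloud', 'capture'] (min_width=13, slack=1)
Line 7: ['is', 'one'] (min_width=6, slack=8)
Line 8: ['security', 'will'] (min_width=13, slack=1)
Line 9: ['if', 'garden', 'on'] (min_width=12, slack=2)
Line 10: ['black', 'spoon'] (min_width=11, slack=3)
Line 11: ['mountain', 'new'] (min_width=12, slack=2)
Line 12: ['rice', 'calendar'] (min_width=13, slack=1)
Line 13: ['at'] (min_width=2, slack=12)
Total lines: 13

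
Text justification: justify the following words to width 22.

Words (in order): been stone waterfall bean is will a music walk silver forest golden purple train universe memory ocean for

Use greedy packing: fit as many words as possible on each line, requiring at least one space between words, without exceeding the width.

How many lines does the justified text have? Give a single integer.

Line 1: ['been', 'stone', 'waterfall'] (min_width=20, slack=2)
Line 2: ['bean', 'is', 'will', 'a', 'music'] (min_width=20, slack=2)
Line 3: ['walk', 'silver', 'forest'] (min_width=18, slack=4)
Line 4: ['golden', 'purple', 'train'] (min_width=19, slack=3)
Line 5: ['universe', 'memory', 'ocean'] (min_width=21, slack=1)
Line 6: ['for'] (min_width=3, slack=19)
Total lines: 6

Answer: 6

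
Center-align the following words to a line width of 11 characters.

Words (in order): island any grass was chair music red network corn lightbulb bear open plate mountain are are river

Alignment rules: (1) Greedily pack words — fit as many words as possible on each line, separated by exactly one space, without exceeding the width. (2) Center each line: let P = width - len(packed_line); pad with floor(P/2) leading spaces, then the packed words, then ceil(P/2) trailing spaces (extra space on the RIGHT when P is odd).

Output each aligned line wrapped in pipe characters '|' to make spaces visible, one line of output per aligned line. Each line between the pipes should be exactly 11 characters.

Answer: |island any |
| grass was |
|chair music|
|red network|
|   corn    |
| lightbulb |
| bear open |
|   plate   |
| mountain  |
|  are are  |
|   river   |

Derivation:
Line 1: ['island', 'any'] (min_width=10, slack=1)
Line 2: ['grass', 'was'] (min_width=9, slack=2)
Line 3: ['chair', 'music'] (min_width=11, slack=0)
Line 4: ['red', 'network'] (min_width=11, slack=0)
Line 5: ['corn'] (min_width=4, slack=7)
Line 6: ['lightbulb'] (min_width=9, slack=2)
Line 7: ['bear', 'open'] (min_width=9, slack=2)
Line 8: ['plate'] (min_width=5, slack=6)
Line 9: ['mountain'] (min_width=8, slack=3)
Line 10: ['are', 'are'] (min_width=7, slack=4)
Line 11: ['river'] (min_width=5, slack=6)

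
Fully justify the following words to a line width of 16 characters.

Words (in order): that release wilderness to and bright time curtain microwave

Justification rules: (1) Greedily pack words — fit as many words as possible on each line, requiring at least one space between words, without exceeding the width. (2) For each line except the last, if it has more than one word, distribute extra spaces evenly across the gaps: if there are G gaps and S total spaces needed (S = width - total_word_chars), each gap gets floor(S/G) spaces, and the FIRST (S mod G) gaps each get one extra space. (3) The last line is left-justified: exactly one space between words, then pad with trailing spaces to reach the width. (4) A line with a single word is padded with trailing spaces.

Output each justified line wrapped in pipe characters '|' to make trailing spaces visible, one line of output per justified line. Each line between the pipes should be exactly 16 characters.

Line 1: ['that', 'release'] (min_width=12, slack=4)
Line 2: ['wilderness', 'to'] (min_width=13, slack=3)
Line 3: ['and', 'bright', 'time'] (min_width=15, slack=1)
Line 4: ['curtain'] (min_width=7, slack=9)
Line 5: ['microwave'] (min_width=9, slack=7)

Answer: |that     release|
|wilderness    to|
|and  bright time|
|curtain         |
|microwave       |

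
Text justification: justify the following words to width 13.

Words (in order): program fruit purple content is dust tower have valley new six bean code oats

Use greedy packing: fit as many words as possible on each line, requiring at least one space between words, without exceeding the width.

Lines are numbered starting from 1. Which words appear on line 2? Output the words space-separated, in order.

Answer: purple

Derivation:
Line 1: ['program', 'fruit'] (min_width=13, slack=0)
Line 2: ['purple'] (min_width=6, slack=7)
Line 3: ['content', 'is'] (min_width=10, slack=3)
Line 4: ['dust', 'tower'] (min_width=10, slack=3)
Line 5: ['have', 'valley'] (min_width=11, slack=2)
Line 6: ['new', 'six', 'bean'] (min_width=12, slack=1)
Line 7: ['code', 'oats'] (min_width=9, slack=4)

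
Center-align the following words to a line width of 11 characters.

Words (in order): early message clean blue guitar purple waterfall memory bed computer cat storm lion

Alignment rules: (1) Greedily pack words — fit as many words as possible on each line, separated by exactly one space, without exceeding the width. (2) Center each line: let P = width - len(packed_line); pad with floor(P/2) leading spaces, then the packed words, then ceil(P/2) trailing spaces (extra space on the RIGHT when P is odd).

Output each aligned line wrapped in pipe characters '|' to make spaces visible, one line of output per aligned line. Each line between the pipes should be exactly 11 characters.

Line 1: ['early'] (min_width=5, slack=6)
Line 2: ['message'] (min_width=7, slack=4)
Line 3: ['clean', 'blue'] (min_width=10, slack=1)
Line 4: ['guitar'] (min_width=6, slack=5)
Line 5: ['purple'] (min_width=6, slack=5)
Line 6: ['waterfall'] (min_width=9, slack=2)
Line 7: ['memory', 'bed'] (min_width=10, slack=1)
Line 8: ['computer'] (min_width=8, slack=3)
Line 9: ['cat', 'storm'] (min_width=9, slack=2)
Line 10: ['lion'] (min_width=4, slack=7)

Answer: |   early   |
|  message  |
|clean blue |
|  guitar   |
|  purple   |
| waterfall |
|memory bed |
| computer  |
| cat storm |
|   lion    |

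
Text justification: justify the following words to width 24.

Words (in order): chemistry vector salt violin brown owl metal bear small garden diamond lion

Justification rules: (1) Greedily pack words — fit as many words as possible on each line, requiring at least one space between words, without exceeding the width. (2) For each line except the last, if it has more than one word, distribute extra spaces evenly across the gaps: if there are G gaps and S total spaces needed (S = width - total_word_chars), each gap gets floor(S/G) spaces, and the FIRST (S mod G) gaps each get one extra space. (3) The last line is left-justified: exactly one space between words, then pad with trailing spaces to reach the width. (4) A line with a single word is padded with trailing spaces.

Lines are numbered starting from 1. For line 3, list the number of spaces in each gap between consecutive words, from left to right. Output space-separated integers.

Line 1: ['chemistry', 'vector', 'salt'] (min_width=21, slack=3)
Line 2: ['violin', 'brown', 'owl', 'metal'] (min_width=22, slack=2)
Line 3: ['bear', 'small', 'garden'] (min_width=17, slack=7)
Line 4: ['diamond', 'lion'] (min_width=12, slack=12)

Answer: 5 4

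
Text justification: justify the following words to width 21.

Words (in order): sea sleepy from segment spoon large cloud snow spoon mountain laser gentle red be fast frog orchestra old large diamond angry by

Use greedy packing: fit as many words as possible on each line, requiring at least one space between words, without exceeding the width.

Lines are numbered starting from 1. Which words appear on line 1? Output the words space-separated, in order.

Line 1: ['sea', 'sleepy', 'from'] (min_width=15, slack=6)
Line 2: ['segment', 'spoon', 'large'] (min_width=19, slack=2)
Line 3: ['cloud', 'snow', 'spoon'] (min_width=16, slack=5)
Line 4: ['mountain', 'laser', 'gentle'] (min_width=21, slack=0)
Line 5: ['red', 'be', 'fast', 'frog'] (min_width=16, slack=5)
Line 6: ['orchestra', 'old', 'large'] (min_width=19, slack=2)
Line 7: ['diamond', 'angry', 'by'] (min_width=16, slack=5)

Answer: sea sleepy from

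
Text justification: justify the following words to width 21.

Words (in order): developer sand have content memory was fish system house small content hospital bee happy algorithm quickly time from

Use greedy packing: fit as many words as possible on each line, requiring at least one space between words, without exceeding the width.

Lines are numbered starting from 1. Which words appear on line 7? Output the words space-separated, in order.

Line 1: ['developer', 'sand', 'have'] (min_width=19, slack=2)
Line 2: ['content', 'memory', 'was'] (min_width=18, slack=3)
Line 3: ['fish', 'system', 'house'] (min_width=17, slack=4)
Line 4: ['small', 'content'] (min_width=13, slack=8)
Line 5: ['hospital', 'bee', 'happy'] (min_width=18, slack=3)
Line 6: ['algorithm', 'quickly'] (min_width=17, slack=4)
Line 7: ['time', 'from'] (min_width=9, slack=12)

Answer: time from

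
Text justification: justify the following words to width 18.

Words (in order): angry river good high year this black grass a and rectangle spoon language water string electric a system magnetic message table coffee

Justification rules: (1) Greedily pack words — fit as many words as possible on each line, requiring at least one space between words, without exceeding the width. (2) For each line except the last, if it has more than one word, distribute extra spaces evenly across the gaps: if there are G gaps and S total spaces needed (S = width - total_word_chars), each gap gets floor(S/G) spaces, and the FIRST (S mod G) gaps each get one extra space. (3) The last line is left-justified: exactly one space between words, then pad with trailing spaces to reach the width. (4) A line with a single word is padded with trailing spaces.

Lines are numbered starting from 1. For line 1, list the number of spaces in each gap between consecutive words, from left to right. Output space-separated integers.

Line 1: ['angry', 'river', 'good'] (min_width=16, slack=2)
Line 2: ['high', 'year', 'this'] (min_width=14, slack=4)
Line 3: ['black', 'grass', 'a', 'and'] (min_width=17, slack=1)
Line 4: ['rectangle', 'spoon'] (min_width=15, slack=3)
Line 5: ['language', 'water'] (min_width=14, slack=4)
Line 6: ['string', 'electric', 'a'] (min_width=17, slack=1)
Line 7: ['system', 'magnetic'] (min_width=15, slack=3)
Line 8: ['message', 'table'] (min_width=13, slack=5)
Line 9: ['coffee'] (min_width=6, slack=12)

Answer: 2 2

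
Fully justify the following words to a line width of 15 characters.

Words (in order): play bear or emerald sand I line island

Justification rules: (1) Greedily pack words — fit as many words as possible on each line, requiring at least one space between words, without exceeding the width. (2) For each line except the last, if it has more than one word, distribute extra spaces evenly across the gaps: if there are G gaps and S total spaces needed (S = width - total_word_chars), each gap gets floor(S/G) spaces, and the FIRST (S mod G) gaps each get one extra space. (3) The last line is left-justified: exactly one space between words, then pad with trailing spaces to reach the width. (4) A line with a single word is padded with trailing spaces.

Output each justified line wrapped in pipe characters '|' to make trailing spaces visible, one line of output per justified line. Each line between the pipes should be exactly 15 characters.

Answer: |play   bear  or|
|emerald  sand I|
|line island    |

Derivation:
Line 1: ['play', 'bear', 'or'] (min_width=12, slack=3)
Line 2: ['emerald', 'sand', 'I'] (min_width=14, slack=1)
Line 3: ['line', 'island'] (min_width=11, slack=4)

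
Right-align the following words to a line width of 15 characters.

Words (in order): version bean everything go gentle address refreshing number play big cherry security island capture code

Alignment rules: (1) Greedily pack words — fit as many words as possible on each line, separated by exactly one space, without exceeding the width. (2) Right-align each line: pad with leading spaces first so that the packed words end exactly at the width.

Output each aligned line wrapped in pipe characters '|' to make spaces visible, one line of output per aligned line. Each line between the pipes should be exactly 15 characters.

Answer: |   version bean|
|  everything go|
| gentle address|
|     refreshing|
|number play big|
|cherry security|
| island capture|
|           code|

Derivation:
Line 1: ['version', 'bean'] (min_width=12, slack=3)
Line 2: ['everything', 'go'] (min_width=13, slack=2)
Line 3: ['gentle', 'address'] (min_width=14, slack=1)
Line 4: ['refreshing'] (min_width=10, slack=5)
Line 5: ['number', 'play', 'big'] (min_width=15, slack=0)
Line 6: ['cherry', 'security'] (min_width=15, slack=0)
Line 7: ['island', 'capture'] (min_width=14, slack=1)
Line 8: ['code'] (min_width=4, slack=11)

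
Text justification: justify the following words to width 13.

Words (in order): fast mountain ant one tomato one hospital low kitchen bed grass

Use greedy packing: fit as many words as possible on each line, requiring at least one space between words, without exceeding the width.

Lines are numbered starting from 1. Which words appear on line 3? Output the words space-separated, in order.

Line 1: ['fast', 'mountain'] (min_width=13, slack=0)
Line 2: ['ant', 'one'] (min_width=7, slack=6)
Line 3: ['tomato', 'one'] (min_width=10, slack=3)
Line 4: ['hospital', 'low'] (min_width=12, slack=1)
Line 5: ['kitchen', 'bed'] (min_width=11, slack=2)
Line 6: ['grass'] (min_width=5, slack=8)

Answer: tomato one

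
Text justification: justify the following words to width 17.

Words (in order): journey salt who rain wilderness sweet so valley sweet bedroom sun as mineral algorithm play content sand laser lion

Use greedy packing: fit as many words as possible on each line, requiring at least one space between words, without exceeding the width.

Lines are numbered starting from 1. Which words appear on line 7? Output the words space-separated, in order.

Line 1: ['journey', 'salt', 'who'] (min_width=16, slack=1)
Line 2: ['rain', 'wilderness'] (min_width=15, slack=2)
Line 3: ['sweet', 'so', 'valley'] (min_width=15, slack=2)
Line 4: ['sweet', 'bedroom', 'sun'] (min_width=17, slack=0)
Line 5: ['as', 'mineral'] (min_width=10, slack=7)
Line 6: ['algorithm', 'play'] (min_width=14, slack=3)
Line 7: ['content', 'sand'] (min_width=12, slack=5)
Line 8: ['laser', 'lion'] (min_width=10, slack=7)

Answer: content sand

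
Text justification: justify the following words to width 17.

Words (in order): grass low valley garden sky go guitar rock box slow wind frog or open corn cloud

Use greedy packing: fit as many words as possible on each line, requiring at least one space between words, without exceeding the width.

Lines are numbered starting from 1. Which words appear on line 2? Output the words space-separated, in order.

Line 1: ['grass', 'low', 'valley'] (min_width=16, slack=1)
Line 2: ['garden', 'sky', 'go'] (min_width=13, slack=4)
Line 3: ['guitar', 'rock', 'box'] (min_width=15, slack=2)
Line 4: ['slow', 'wind', 'frog', 'or'] (min_width=17, slack=0)
Line 5: ['open', 'corn', 'cloud'] (min_width=15, slack=2)

Answer: garden sky go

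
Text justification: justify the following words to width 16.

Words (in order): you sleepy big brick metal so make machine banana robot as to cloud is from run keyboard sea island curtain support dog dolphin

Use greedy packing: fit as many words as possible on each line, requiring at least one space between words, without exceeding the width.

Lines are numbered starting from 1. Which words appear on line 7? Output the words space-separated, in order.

Line 1: ['you', 'sleepy', 'big'] (min_width=14, slack=2)
Line 2: ['brick', 'metal', 'so'] (min_width=14, slack=2)
Line 3: ['make', 'machine'] (min_width=12, slack=4)
Line 4: ['banana', 'robot', 'as'] (min_width=15, slack=1)
Line 5: ['to', 'cloud', 'is', 'from'] (min_width=16, slack=0)
Line 6: ['run', 'keyboard', 'sea'] (min_width=16, slack=0)
Line 7: ['island', 'curtain'] (min_width=14, slack=2)
Line 8: ['support', 'dog'] (min_width=11, slack=5)
Line 9: ['dolphin'] (min_width=7, slack=9)

Answer: island curtain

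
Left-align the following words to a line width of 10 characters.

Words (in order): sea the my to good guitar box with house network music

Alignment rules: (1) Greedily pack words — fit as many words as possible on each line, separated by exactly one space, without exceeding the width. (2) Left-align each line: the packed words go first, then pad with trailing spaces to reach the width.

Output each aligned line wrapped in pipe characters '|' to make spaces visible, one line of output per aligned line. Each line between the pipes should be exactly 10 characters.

Line 1: ['sea', 'the', 'my'] (min_width=10, slack=0)
Line 2: ['to', 'good'] (min_width=7, slack=3)
Line 3: ['guitar', 'box'] (min_width=10, slack=0)
Line 4: ['with', 'house'] (min_width=10, slack=0)
Line 5: ['network'] (min_width=7, slack=3)
Line 6: ['music'] (min_width=5, slack=5)

Answer: |sea the my|
|to good   |
|guitar box|
|with house|
|network   |
|music     |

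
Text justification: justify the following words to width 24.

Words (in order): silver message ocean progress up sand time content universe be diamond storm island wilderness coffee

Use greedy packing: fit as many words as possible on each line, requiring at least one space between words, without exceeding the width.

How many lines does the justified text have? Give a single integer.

Answer: 5

Derivation:
Line 1: ['silver', 'message', 'ocean'] (min_width=20, slack=4)
Line 2: ['progress', 'up', 'sand', 'time'] (min_width=21, slack=3)
Line 3: ['content', 'universe', 'be'] (min_width=19, slack=5)
Line 4: ['diamond', 'storm', 'island'] (min_width=20, slack=4)
Line 5: ['wilderness', 'coffee'] (min_width=17, slack=7)
Total lines: 5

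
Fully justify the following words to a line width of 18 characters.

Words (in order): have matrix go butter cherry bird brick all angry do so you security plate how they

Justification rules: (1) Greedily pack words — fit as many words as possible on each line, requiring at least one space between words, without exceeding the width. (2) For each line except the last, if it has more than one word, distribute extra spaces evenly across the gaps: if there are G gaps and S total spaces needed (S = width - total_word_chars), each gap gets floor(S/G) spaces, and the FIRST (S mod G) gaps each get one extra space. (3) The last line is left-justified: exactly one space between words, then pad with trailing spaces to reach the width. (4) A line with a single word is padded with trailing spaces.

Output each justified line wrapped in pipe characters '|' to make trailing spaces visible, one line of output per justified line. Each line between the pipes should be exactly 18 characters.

Line 1: ['have', 'matrix', 'go'] (min_width=14, slack=4)
Line 2: ['butter', 'cherry', 'bird'] (min_width=18, slack=0)
Line 3: ['brick', 'all', 'angry', 'do'] (min_width=18, slack=0)
Line 4: ['so', 'you', 'security'] (min_width=15, slack=3)
Line 5: ['plate', 'how', 'they'] (min_width=14, slack=4)

Answer: |have   matrix   go|
|butter cherry bird|
|brick all angry do|
|so   you  security|
|plate how they    |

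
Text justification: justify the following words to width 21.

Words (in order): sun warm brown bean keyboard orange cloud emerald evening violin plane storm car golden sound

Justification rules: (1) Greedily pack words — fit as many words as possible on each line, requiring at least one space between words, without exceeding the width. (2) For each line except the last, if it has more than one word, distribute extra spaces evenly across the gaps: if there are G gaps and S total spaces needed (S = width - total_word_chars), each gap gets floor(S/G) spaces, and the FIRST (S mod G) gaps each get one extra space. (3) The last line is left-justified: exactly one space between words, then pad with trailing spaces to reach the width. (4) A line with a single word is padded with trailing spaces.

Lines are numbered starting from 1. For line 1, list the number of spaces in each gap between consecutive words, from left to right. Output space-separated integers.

Line 1: ['sun', 'warm', 'brown', 'bean'] (min_width=19, slack=2)
Line 2: ['keyboard', 'orange', 'cloud'] (min_width=21, slack=0)
Line 3: ['emerald', 'evening'] (min_width=15, slack=6)
Line 4: ['violin', 'plane', 'storm'] (min_width=18, slack=3)
Line 5: ['car', 'golden', 'sound'] (min_width=16, slack=5)

Answer: 2 2 1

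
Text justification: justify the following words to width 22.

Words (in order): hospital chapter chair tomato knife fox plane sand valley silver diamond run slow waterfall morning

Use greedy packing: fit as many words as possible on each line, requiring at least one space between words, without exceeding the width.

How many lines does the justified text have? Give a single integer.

Line 1: ['hospital', 'chapter', 'chair'] (min_width=22, slack=0)
Line 2: ['tomato', 'knife', 'fox', 'plane'] (min_width=22, slack=0)
Line 3: ['sand', 'valley', 'silver'] (min_width=18, slack=4)
Line 4: ['diamond', 'run', 'slow'] (min_width=16, slack=6)
Line 5: ['waterfall', 'morning'] (min_width=17, slack=5)
Total lines: 5

Answer: 5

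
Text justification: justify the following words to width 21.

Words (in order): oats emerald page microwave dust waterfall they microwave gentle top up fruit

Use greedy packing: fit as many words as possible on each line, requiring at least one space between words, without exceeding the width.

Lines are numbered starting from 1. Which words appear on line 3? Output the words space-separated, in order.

Line 1: ['oats', 'emerald', 'page'] (min_width=17, slack=4)
Line 2: ['microwave', 'dust'] (min_width=14, slack=7)
Line 3: ['waterfall', 'they'] (min_width=14, slack=7)
Line 4: ['microwave', 'gentle', 'top'] (min_width=20, slack=1)
Line 5: ['up', 'fruit'] (min_width=8, slack=13)

Answer: waterfall they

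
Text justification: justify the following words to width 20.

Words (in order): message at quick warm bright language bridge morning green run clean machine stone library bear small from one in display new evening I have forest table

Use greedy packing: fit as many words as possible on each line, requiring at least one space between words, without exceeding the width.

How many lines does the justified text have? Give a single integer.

Answer: 8

Derivation:
Line 1: ['message', 'at', 'quick'] (min_width=16, slack=4)
Line 2: ['warm', 'bright', 'language'] (min_width=20, slack=0)
Line 3: ['bridge', 'morning', 'green'] (min_width=20, slack=0)
Line 4: ['run', 'clean', 'machine'] (min_width=17, slack=3)
Line 5: ['stone', 'library', 'bear'] (min_width=18, slack=2)
Line 6: ['small', 'from', 'one', 'in'] (min_width=17, slack=3)
Line 7: ['display', 'new', 'evening'] (min_width=19, slack=1)
Line 8: ['I', 'have', 'forest', 'table'] (min_width=19, slack=1)
Total lines: 8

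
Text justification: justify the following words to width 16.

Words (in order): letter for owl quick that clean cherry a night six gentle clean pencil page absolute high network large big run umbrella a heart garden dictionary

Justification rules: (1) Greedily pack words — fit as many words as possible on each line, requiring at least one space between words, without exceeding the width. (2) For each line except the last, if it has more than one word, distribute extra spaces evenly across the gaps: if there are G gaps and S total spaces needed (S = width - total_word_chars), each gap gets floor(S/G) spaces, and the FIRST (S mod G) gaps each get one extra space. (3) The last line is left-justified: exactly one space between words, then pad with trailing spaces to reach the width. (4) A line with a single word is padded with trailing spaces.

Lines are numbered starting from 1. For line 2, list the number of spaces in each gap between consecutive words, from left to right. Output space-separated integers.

Answer: 1 1

Derivation:
Line 1: ['letter', 'for', 'owl'] (min_width=14, slack=2)
Line 2: ['quick', 'that', 'clean'] (min_width=16, slack=0)
Line 3: ['cherry', 'a', 'night'] (min_width=14, slack=2)
Line 4: ['six', 'gentle', 'clean'] (min_width=16, slack=0)
Line 5: ['pencil', 'page'] (min_width=11, slack=5)
Line 6: ['absolute', 'high'] (min_width=13, slack=3)
Line 7: ['network', 'large'] (min_width=13, slack=3)
Line 8: ['big', 'run', 'umbrella'] (min_width=16, slack=0)
Line 9: ['a', 'heart', 'garden'] (min_width=14, slack=2)
Line 10: ['dictionary'] (min_width=10, slack=6)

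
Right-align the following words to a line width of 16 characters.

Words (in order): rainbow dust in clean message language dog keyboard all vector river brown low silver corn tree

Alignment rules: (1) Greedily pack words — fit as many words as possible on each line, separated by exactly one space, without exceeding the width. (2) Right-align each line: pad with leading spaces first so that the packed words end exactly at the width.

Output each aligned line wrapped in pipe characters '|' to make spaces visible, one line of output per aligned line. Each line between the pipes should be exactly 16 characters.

Line 1: ['rainbow', 'dust', 'in'] (min_width=15, slack=1)
Line 2: ['clean', 'message'] (min_width=13, slack=3)
Line 3: ['language', 'dog'] (min_width=12, slack=4)
Line 4: ['keyboard', 'all'] (min_width=12, slack=4)
Line 5: ['vector', 'river'] (min_width=12, slack=4)
Line 6: ['brown', 'low', 'silver'] (min_width=16, slack=0)
Line 7: ['corn', 'tree'] (min_width=9, slack=7)

Answer: | rainbow dust in|
|   clean message|
|    language dog|
|    keyboard all|
|    vector river|
|brown low silver|
|       corn tree|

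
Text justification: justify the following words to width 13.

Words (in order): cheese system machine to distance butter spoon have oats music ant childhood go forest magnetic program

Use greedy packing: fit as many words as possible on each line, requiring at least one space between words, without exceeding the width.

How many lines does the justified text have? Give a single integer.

Answer: 10

Derivation:
Line 1: ['cheese', 'system'] (min_width=13, slack=0)
Line 2: ['machine', 'to'] (min_width=10, slack=3)
Line 3: ['distance'] (min_width=8, slack=5)
Line 4: ['butter', 'spoon'] (min_width=12, slack=1)
Line 5: ['have', 'oats'] (min_width=9, slack=4)
Line 6: ['music', 'ant'] (min_width=9, slack=4)
Line 7: ['childhood', 'go'] (min_width=12, slack=1)
Line 8: ['forest'] (min_width=6, slack=7)
Line 9: ['magnetic'] (min_width=8, slack=5)
Line 10: ['program'] (min_width=7, slack=6)
Total lines: 10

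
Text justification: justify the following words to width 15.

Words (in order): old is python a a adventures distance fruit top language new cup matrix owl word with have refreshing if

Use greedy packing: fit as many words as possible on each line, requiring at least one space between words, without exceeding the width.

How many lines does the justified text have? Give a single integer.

Answer: 8

Derivation:
Line 1: ['old', 'is', 'python', 'a'] (min_width=15, slack=0)
Line 2: ['a', 'adventures'] (min_width=12, slack=3)
Line 3: ['distance', 'fruit'] (min_width=14, slack=1)
Line 4: ['top', 'language'] (min_width=12, slack=3)
Line 5: ['new', 'cup', 'matrix'] (min_width=14, slack=1)
Line 6: ['owl', 'word', 'with'] (min_width=13, slack=2)
Line 7: ['have', 'refreshing'] (min_width=15, slack=0)
Line 8: ['if'] (min_width=2, slack=13)
Total lines: 8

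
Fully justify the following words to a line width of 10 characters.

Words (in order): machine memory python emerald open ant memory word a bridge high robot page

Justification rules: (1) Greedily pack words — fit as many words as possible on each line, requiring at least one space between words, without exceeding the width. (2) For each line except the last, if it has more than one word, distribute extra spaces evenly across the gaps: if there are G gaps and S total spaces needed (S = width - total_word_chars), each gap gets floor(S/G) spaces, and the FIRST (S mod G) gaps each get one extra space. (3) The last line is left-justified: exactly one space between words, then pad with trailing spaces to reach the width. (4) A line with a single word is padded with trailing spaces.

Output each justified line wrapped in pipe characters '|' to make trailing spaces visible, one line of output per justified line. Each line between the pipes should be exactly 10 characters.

Line 1: ['machine'] (min_width=7, slack=3)
Line 2: ['memory'] (min_width=6, slack=4)
Line 3: ['python'] (min_width=6, slack=4)
Line 4: ['emerald'] (min_width=7, slack=3)
Line 5: ['open', 'ant'] (min_width=8, slack=2)
Line 6: ['memory'] (min_width=6, slack=4)
Line 7: ['word', 'a'] (min_width=6, slack=4)
Line 8: ['bridge'] (min_width=6, slack=4)
Line 9: ['high', 'robot'] (min_width=10, slack=0)
Line 10: ['page'] (min_width=4, slack=6)

Answer: |machine   |
|memory    |
|python    |
|emerald   |
|open   ant|
|memory    |
|word     a|
|bridge    |
|high robot|
|page      |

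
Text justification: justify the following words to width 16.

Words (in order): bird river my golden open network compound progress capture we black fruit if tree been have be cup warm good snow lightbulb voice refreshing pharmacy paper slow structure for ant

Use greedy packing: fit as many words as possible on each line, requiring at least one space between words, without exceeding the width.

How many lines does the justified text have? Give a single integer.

Answer: 13

Derivation:
Line 1: ['bird', 'river', 'my'] (min_width=13, slack=3)
Line 2: ['golden', 'open'] (min_width=11, slack=5)
Line 3: ['network', 'compound'] (min_width=16, slack=0)
Line 4: ['progress', 'capture'] (min_width=16, slack=0)
Line 5: ['we', 'black', 'fruit'] (min_width=14, slack=2)
Line 6: ['if', 'tree', 'been'] (min_width=12, slack=4)
Line 7: ['have', 'be', 'cup', 'warm'] (min_width=16, slack=0)
Line 8: ['good', 'snow'] (min_width=9, slack=7)
Line 9: ['lightbulb', 'voice'] (min_width=15, slack=1)
Line 10: ['refreshing'] (min_width=10, slack=6)
Line 11: ['pharmacy', 'paper'] (min_width=14, slack=2)
Line 12: ['slow', 'structure'] (min_width=14, slack=2)
Line 13: ['for', 'ant'] (min_width=7, slack=9)
Total lines: 13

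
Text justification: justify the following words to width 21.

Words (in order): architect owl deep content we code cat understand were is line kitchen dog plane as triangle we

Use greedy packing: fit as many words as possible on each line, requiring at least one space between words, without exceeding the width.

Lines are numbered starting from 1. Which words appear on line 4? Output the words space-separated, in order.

Answer: line kitchen dog

Derivation:
Line 1: ['architect', 'owl', 'deep'] (min_width=18, slack=3)
Line 2: ['content', 'we', 'code', 'cat'] (min_width=19, slack=2)
Line 3: ['understand', 'were', 'is'] (min_width=18, slack=3)
Line 4: ['line', 'kitchen', 'dog'] (min_width=16, slack=5)
Line 5: ['plane', 'as', 'triangle', 'we'] (min_width=20, slack=1)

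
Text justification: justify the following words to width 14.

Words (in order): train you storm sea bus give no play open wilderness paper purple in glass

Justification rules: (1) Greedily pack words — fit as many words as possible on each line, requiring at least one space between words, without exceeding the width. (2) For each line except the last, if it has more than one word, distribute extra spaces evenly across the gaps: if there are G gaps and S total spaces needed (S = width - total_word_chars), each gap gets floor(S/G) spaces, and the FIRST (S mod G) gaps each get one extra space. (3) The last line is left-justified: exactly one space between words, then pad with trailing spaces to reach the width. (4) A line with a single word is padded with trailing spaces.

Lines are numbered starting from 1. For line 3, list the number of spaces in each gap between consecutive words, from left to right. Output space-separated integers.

Answer: 2 2

Derivation:
Line 1: ['train', 'you'] (min_width=9, slack=5)
Line 2: ['storm', 'sea', 'bus'] (min_width=13, slack=1)
Line 3: ['give', 'no', 'play'] (min_width=12, slack=2)
Line 4: ['open'] (min_width=4, slack=10)
Line 5: ['wilderness'] (min_width=10, slack=4)
Line 6: ['paper', 'purple'] (min_width=12, slack=2)
Line 7: ['in', 'glass'] (min_width=8, slack=6)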